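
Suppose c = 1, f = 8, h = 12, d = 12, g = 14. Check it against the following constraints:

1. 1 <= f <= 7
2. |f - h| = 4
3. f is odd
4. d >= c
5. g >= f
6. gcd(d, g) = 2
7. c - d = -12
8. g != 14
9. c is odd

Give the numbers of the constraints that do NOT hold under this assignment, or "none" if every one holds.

Constraints 1, 3, 7, 8 are violated.

1. f = 8 is outside [1, 7] — fails.
2. |8 - 12| = 4 — holds.
3. f = 8 is even — fails.
4. d = 12, c = 1; 12 ≥ 1 — holds.
5. g = 14, f = 8; 14 ≥ 8 — holds.
6. gcd(12, 14) = 2 — holds.
7. c - d = 1 - 12 = -11, not -12 — fails.
8. g = 14, but 14 is required to differ — fails.
9. c = 1 is odd — holds.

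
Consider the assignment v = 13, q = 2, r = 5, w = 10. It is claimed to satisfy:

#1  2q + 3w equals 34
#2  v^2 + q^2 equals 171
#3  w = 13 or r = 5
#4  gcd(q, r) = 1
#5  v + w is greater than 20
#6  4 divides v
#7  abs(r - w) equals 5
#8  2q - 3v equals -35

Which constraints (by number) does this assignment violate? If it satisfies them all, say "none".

#1 2q + 3w = 2(2) + 3(10) = 34  OK
#2 v^2 + q^2 = 13^2 + 2^2 = 169 + 4 = 173, not 171  FAIL
#3 w = 10 ≠ 13, but r = 5 = 5 (second disjunct)  OK
#4 gcd(2, 5) = 1  OK
#5 v + w = 13 + 10 = 23; 23 > 20  OK
#6 13 = 4*3 + 1, so 4 does not divide 13  FAIL
#7 abs(5 - 10) = 5  OK
#8 2q - 3v = 2(2) - 3(13) = -35  OK

Constraints 2 and 6 do not hold.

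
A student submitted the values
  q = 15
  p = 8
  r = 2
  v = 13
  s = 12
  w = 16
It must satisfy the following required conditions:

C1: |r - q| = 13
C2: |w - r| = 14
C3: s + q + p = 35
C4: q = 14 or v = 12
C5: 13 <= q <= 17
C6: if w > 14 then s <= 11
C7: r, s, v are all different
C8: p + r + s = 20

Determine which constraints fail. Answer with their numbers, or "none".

C1: |2 - 15| = 13  OK
C2: |16 - 2| = 14  OK
C3: s + q + p = 12 + 15 + 8 = 35  OK
C4: q = 15 ≠ 14 and v = 13 ≠ 12; both disjuncts false  FAIL
C5: q = 15 lies in [13, 17]  OK
C6: w = 16 > 14, so we need s ≤ 11; but s = 12 > 11  FAIL
C7: values 2, 12, 13 are pairwise distinct  OK
C8: p + r + s = 8 + 2 + 12 = 22, not 20  FAIL

No — constraints 4, 6, 8 are not satisfied.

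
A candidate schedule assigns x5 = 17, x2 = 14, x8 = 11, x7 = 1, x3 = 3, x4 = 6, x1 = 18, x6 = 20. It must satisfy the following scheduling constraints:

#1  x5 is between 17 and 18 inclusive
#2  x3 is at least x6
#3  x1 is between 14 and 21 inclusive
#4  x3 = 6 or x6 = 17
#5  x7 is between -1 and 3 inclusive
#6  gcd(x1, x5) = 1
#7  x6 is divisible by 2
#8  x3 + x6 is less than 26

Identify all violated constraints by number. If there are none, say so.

#1 x5 = 17 lies in [17, 18] — satisfied.
#2 x3 = 3, x6 = 20; 3 < 20 (want ≥) — violated.
#3 x1 = 18 lies in [14, 21] — satisfied.
#4 x3 = 3 ≠ 6 and x6 = 20 ≠ 17; both disjuncts false — violated.
#5 x7 = 1 lies in [-1, 3] — satisfied.
#6 gcd(18, 17) = 1 — satisfied.
#7 20 / 2 = 10, so 2 divides 20 — satisfied.
#8 x3 + x6 = 3 + 20 = 23; 23 < 26 — satisfied.

The assignment fails constraints 2, 4.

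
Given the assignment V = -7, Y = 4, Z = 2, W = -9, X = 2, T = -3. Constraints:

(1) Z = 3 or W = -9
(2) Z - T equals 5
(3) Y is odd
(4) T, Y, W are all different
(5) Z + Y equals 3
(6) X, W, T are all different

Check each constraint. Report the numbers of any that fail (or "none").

(1) Z = 2 ≠ 3, but W = -9 = -9 (second disjunct) — holds.
(2) Z - T = 2 - (-3) = 5 — holds.
(3) Y = 4 is even — does not hold.
(4) values -3, 4, -9 are pairwise distinct — holds.
(5) Z + Y = 2 + 4 = 6, not 3 — does not hold.
(6) values 2, -9, -3 are pairwise distinct — holds.

Constraints 3, 5 are violated.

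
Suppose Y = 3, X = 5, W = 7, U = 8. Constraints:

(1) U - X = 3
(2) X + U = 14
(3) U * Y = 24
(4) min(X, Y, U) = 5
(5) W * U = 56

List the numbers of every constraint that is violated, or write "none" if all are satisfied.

Constraints 2 and 4 are violated.

(1) U - X = 8 - 5 = 3 — satisfied.
(2) X + U = 5 + 8 = 13, not 14 — violated.
(3) U * Y = 8 * 3 = 24 — satisfied.
(4) min(5, 3, 8) = 3, not 5 — violated.
(5) W * U = 7 * 8 = 56 — satisfied.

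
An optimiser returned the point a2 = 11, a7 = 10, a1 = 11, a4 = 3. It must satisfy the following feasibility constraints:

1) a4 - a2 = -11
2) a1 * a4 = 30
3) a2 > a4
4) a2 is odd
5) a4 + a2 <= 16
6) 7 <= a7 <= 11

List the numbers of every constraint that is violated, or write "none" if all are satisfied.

Constraints 1, 2 do not hold.

1) a4 - a2 = 3 - 11 = -8, not -11 — does not hold.
2) a1 * a4 = 11 * 3 = 33, not 30 — does not hold.
3) a2 = 11, a4 = 3; 11 > 3 — holds.
4) a2 = 11 is odd — holds.
5) a4 + a2 = 3 + 11 = 14; 14 ≤ 16 — holds.
6) a7 = 10 lies in [7, 11] — holds.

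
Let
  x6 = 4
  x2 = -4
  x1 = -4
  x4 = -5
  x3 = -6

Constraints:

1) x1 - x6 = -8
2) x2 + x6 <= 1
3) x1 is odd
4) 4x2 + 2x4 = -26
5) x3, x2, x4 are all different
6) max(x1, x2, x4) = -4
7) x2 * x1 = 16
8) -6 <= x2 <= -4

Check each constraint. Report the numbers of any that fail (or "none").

No — constraint 3 is not satisfied.

1) x1 - x6 = -4 - 4 = -8 — holds.
2) x2 + x6 = -4 + 4 = 0; 0 ≤ 1 — holds.
3) x1 = -4 is even — fails.
4) 4x2 + 2x4 = 4(-4) + 2(-5) = -26 — holds.
5) values -6, -4, -5 are pairwise distinct — holds.
6) max(-4, -4, -5) = -4 — holds.
7) x2 * x1 = -4 * (-4) = 16 — holds.
8) x2 = -4 lies in [-6, -4] — holds.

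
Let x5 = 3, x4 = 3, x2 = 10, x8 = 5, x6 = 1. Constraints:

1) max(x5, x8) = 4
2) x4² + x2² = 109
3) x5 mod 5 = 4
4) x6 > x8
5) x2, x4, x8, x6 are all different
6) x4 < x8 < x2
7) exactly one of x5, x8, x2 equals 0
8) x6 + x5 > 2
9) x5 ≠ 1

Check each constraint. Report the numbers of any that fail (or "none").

Violated: 1, 3, 4, 7.

1) max(3, 5) = 5, not 4  no
2) x4² + x2² = 3² + 10² = 9 + 100 = 109  yes
3) 3 mod 5 = 3, not 4  no
4) x6 = 1, x8 = 5; 1 ≤ 5 (want >)  no
5) values 10, 3, 5, 1 are pairwise distinct  yes
6) values 3 < 5 < 10  yes
7) x5=3, x8=5, x2=10; 0 of them equal 0, not exactly one  no
8) x6 + x5 = 1 + 3 = 4; 4 > 2  yes
9) x5 = 3, and 3 ≠ 1  yes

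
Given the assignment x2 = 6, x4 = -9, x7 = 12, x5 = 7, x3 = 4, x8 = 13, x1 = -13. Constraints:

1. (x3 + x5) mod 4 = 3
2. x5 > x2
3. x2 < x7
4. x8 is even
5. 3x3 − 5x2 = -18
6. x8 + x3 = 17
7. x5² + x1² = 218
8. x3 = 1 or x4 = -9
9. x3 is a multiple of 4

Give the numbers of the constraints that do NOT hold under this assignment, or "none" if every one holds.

1. x3 + x5 = 11; 11 mod 4 = 3  holds
2. x5 = 7, x2 = 6; 7 > 6  holds
3. x2 = 6, x7 = 12; 6 < 12  holds
4. x8 = 13 is odd  fails
5. 3x3 − 5x2 = 3(4) − 5(6) = -18  holds
6. x8 + x3 = 13 + 4 = 17  holds
7. x5² + x1² = 7² + (-13)² = 49 + 169 = 218  holds
8. x3 = 4 ≠ 1, but x4 = -9 = -9 (second disjunct)  holds
9. 4 / 4 = 1, so 4 divides 4  holds

No — constraint 4 is not satisfied.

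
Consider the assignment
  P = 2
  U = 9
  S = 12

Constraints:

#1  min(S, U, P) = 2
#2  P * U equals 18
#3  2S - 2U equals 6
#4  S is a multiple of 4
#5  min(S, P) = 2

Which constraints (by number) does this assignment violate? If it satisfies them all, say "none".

Yes — all constraints hold.

#1 min(12, 9, 2) = 2  OK
#2 P * U = 2 * 9 = 18  OK
#3 2S - 2U = 2(12) - 2(9) = 6  OK
#4 12 / 4 = 3, so 4 divides 12  OK
#5 min(12, 2) = 2  OK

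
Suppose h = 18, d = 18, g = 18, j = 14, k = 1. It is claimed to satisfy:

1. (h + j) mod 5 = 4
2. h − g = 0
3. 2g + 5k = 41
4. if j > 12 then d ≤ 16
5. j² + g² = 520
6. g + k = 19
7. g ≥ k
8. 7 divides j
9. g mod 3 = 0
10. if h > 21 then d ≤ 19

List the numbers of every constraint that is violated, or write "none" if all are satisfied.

1. h + j = 32; 32 mod 5 = 2, not 4 — violated.
2. h − g = 18 − 18 = 0 — satisfied.
3. 2g + 5k = 2(18) + 5(1) = 41 — satisfied.
4. j = 14 > 12, so we need d ≤ 16; but d = 18 > 16 — violated.
5. j² + g² = 14² + 18² = 196 + 324 = 520 — satisfied.
6. g + k = 18 + 1 = 19 — satisfied.
7. g = 18, k = 1; 18 ≥ 1 — satisfied.
8. 14 / 7 = 2, so 7 divides 14 — satisfied.
9. 18 mod 3 = 0 — satisfied.
10. h = 18, not > 21; antecedent false, conditional vacuously true — satisfied.

Violated: 1 and 4.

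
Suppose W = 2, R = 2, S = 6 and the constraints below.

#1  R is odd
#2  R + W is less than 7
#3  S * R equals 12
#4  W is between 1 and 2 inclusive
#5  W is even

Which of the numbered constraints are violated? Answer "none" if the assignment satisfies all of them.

#1 R = 2 is even  ✘
#2 R + W = 2 + 2 = 4; 4 < 7  ✔
#3 S * R = 6 * 2 = 12  ✔
#4 W = 2 lies in [1, 2]  ✔
#5 W = 2 is even  ✔

No — constraint 1 is not satisfied.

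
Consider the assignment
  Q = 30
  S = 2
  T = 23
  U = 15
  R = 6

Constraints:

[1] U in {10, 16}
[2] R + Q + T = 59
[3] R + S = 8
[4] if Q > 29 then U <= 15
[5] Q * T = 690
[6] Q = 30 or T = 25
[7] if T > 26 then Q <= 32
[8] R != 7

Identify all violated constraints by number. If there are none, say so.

[1] U = 15 is not in {10, 16} — does not hold.
[2] R + Q + T = 6 + 30 + 23 = 59 — holds.
[3] R + S = 6 + 2 = 8 — holds.
[4] Q = 30 > 29, so we need U ≤ 15; U = 15 ≤ 15 — holds.
[5] Q * T = 30 * 23 = 690 — holds.
[6] Q = 30 = 30 (first disjunct) — holds.
[7] T = 23, not > 26; antecedent false, conditional vacuously true — holds.
[8] R = 6, and 6 ≠ 7 — holds.

Constraint 1 does not hold.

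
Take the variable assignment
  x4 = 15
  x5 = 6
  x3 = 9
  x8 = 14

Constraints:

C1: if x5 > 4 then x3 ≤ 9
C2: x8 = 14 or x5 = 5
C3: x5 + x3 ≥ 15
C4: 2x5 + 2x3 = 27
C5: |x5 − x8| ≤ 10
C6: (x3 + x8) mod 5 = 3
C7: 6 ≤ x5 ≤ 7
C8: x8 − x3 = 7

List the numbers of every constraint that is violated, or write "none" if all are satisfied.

No — constraints 4 and 8 are not satisfied.

C1: x5 = 6 > 4, so we need x3 ≤ 9; x3 = 9 ≤ 9  ✓
C2: x8 = 14 = 14 (first disjunct)  ✓
C3: x5 + x3 = 6 + 9 = 15; 15 ≥ 15  ✓
C4: 2x5 + 2x3 = 2(6) + 2(9) = 30, not 27  ✗
C5: |6 − 14| = 8; 8 ≤ 10  ✓
C6: x3 + x8 = 23; 23 mod 5 = 3  ✓
C7: x5 = 6 lies in [6, 7]  ✓
C8: x8 − x3 = 14 − 9 = 5, not 7  ✗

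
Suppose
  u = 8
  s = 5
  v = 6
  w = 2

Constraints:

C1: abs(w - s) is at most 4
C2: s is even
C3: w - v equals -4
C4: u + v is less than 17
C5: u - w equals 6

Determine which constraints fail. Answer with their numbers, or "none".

No — constraint 2 is not satisfied.

C1: abs(2 - 5) = 3; 3 ≤ 4  holds
C2: s = 5 is odd  fails
C3: w - v = 2 - 6 = -4  holds
C4: u + v = 8 + 6 = 14; 14 < 17  holds
C5: u - w = 8 - 2 = 6  holds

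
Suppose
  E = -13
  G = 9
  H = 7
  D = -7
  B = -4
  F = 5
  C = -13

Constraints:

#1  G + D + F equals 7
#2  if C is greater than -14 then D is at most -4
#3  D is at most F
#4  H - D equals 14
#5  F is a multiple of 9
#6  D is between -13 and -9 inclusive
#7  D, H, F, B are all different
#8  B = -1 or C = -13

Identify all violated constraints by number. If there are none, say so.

#1 G + D + F = 9 + (-7) + 5 = 7  true
#2 C = -13 > -14, so we need D ≤ -4; D = -7 ≤ -4  true
#3 D = -7, F = 5; -7 ≤ 5  true
#4 H - D = 7 - (-7) = 14  true
#5 5 = 9*0 + 5, so 9 does not divide 5  false
#6 D = -7 is outside [-13, -9]  false
#7 values -7, 7, 5, -4 are pairwise distinct  true
#8 B = -4 ≠ -1, but C = -13 = -13 (second disjunct)  true

Constraints 5 and 6 do not hold.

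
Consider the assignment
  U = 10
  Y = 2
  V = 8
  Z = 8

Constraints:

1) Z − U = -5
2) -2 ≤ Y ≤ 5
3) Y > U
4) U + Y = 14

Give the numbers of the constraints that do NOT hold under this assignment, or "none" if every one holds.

1) Z − U = 8 − 10 = -2, not -5 — violated.
2) Y = 2 lies in [-2, 5] — OK.
3) Y = 2, U = 10; 2 ≤ 10 (want >) — violated.
4) U + Y = 10 + 2 = 12, not 14 — violated.

Violated: 1, 3, 4.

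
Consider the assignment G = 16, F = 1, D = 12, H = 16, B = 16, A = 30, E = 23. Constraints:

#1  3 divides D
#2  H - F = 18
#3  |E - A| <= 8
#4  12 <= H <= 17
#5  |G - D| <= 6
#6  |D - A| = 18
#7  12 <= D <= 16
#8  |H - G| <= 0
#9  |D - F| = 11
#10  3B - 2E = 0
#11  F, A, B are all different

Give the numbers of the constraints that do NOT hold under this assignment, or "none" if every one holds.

#1 12 / 3 = 4, so 3 divides 12  yes
#2 H - F = 16 - 1 = 15, not 18  no
#3 |23 - 30| = 7; 7 ≤ 8  yes
#4 H = 16 lies in [12, 17]  yes
#5 |16 - 12| = 4; 4 ≤ 6  yes
#6 |12 - 30| = 18  yes
#7 D = 12 lies in [12, 16]  yes
#8 |16 - 16| = 0; 0 ≤ 0  yes
#9 |12 - 1| = 11  yes
#10 3B - 2E = 3(16) - 2(23) = 2, not 0  no
#11 values 1, 30, 16 are pairwise distinct  yes

Violated: 2 and 10.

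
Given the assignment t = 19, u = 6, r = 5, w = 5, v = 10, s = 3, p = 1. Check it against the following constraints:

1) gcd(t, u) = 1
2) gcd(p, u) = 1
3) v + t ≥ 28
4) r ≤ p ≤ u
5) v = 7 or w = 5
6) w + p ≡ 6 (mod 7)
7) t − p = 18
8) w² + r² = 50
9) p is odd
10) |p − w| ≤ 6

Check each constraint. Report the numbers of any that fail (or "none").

1) gcd(19, 6) = 1 — OK.
2) gcd(1, 6) = 1 — OK.
3) v + t = 10 + 19 = 29; 29 ≥ 28 — OK.
4) values 5, 1, 6; r = 5 is not ≤ p = 1 — violated.
5) v = 10 ≠ 7, but w = 5 = 5 (second disjunct) — OK.
6) w + p = 6; 6 mod 7 = 6 — OK.
7) t − p = 19 − 1 = 18 — OK.
8) w² + r² = 5² + 5² = 25 + 25 = 50 — OK.
9) p = 1 is odd — OK.
10) |1 − 5| = 4; 4 ≤ 6 — OK.

Constraint 4 does not hold.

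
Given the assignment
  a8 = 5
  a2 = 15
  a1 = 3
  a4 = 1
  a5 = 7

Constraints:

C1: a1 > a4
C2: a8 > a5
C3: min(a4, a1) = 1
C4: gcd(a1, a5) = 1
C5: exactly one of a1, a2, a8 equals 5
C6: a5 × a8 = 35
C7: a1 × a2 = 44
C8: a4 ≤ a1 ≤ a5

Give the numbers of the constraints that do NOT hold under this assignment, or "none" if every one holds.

C1: a1 = 3, a4 = 1; 3 > 1  true
C2: a8 = 5, a5 = 7; 5 ≤ 7 (want >)  false
C3: min(1, 3) = 1  true
C4: gcd(3, 7) = 1  true
C5: a1=3, a2=15, a8=5; 1 of them equals 5  true
C6: a5 × a8 = 7 × 5 = 35  true
C7: a1 × a2 = 3 × 15 = 45, not 44  false
C8: values 1 ≤ 3 ≤ 7  true

Constraints 2 and 7 do not hold.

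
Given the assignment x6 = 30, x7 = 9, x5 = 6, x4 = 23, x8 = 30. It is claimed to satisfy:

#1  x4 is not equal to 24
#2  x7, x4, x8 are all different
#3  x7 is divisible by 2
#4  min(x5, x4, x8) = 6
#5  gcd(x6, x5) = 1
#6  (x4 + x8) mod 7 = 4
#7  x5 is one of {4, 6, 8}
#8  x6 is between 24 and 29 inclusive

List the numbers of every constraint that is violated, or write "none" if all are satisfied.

#1 x4 = 23, and 23 ≠ 24  ✔
#2 values 9, 23, 30 are pairwise distinct  ✔
#3 9 = 2*4 + 1, so 2 does not divide 9  ✘
#4 min(6, 23, 30) = 6  ✔
#5 gcd(30, 6) = 6, not 1  ✘
#6 x4 + x8 = 53; 53 mod 7 = 4  ✔
#7 x5 = 6 is in {4, 6, 8}  ✔
#8 x6 = 30 is outside [24, 29]  ✘

Constraints 3, 5, 8 are violated.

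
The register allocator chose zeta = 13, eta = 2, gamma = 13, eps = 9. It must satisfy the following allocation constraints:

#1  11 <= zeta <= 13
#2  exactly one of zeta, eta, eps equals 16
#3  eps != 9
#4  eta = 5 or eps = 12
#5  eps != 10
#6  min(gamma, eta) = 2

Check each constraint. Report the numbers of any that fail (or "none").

Constraints 2, 3, 4 are violated.

#1 zeta = 13 lies in [11, 13]  yes
#2 zeta=13, eta=2, eps=9; 0 of them equal 16, not exactly one  no
#3 eps = 9, but 9 is required to differ  no
#4 eta = 2 ≠ 5 and eps = 9 ≠ 12; both disjuncts false  no
#5 eps = 9, and 9 ≠ 10  yes
#6 min(13, 2) = 2  yes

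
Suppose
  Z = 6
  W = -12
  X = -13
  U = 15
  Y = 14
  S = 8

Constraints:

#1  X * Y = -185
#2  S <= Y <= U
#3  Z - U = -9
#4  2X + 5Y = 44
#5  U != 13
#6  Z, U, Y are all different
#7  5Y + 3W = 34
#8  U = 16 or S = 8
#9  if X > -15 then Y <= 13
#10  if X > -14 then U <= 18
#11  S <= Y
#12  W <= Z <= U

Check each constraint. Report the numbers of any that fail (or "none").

Constraints 1 and 9 are violated.

#1 X * Y = -13 * 14 = -182, not -185 — does not hold.
#2 values 8 <= 14 <= 15 — holds.
#3 Z - U = 6 - 15 = -9 — holds.
#4 2X + 5Y = 2(-13) + 5(14) = 44 — holds.
#5 U = 15, and 15 ≠ 13 — holds.
#6 values 6, 15, 14 are pairwise distinct — holds.
#7 5Y + 3W = 5(14) + 3(-12) = 34 — holds.
#8 U = 15 ≠ 16, but S = 8 = 8 (second disjunct) — holds.
#9 X = -13 > -15, so we need Y ≤ 13; but Y = 14 > 13 — does not hold.
#10 X = -13 > -14, so we need U ≤ 18; U = 15 ≤ 18 — holds.
#11 S = 8, Y = 14; 8 ≤ 14 — holds.
#12 values -12 <= 6 <= 15 — holds.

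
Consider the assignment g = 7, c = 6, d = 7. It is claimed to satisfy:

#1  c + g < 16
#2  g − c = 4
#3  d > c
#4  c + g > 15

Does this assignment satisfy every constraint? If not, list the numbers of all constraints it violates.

Violated: 2 and 4.

#1 c + g = 6 + 7 = 13; 13 < 16 — satisfied.
#2 g − c = 7 − 6 = 1, not 4 — violated.
#3 d = 7, c = 6; 7 > 6 — satisfied.
#4 c + g = 6 + 7 = 13; 13 ≤ 15, bound 15 not met — violated.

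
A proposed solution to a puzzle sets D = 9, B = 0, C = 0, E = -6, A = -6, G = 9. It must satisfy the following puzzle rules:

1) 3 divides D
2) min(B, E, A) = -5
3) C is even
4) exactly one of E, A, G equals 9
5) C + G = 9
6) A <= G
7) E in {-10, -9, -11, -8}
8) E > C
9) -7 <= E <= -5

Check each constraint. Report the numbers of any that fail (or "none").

1) 9 / 3 = 3, so 3 divides 9 — satisfied.
2) min(0, -6, -6) = -6, not -5 — violated.
3) C = 0 is even — satisfied.
4) E=-6, A=-6, G=9; 1 of them equals 9 — satisfied.
5) C + G = 0 + 9 = 9 — satisfied.
6) A = -6, G = 9; -6 ≤ 9 — satisfied.
7) E = -6 is not in {-10, -9, -11, -8} — violated.
8) E = -6, C = 0; -6 ≤ 0 (want >) — violated.
9) E = -6 lies in [-7, -5] — satisfied.

Constraints 2, 7, 8 do not hold.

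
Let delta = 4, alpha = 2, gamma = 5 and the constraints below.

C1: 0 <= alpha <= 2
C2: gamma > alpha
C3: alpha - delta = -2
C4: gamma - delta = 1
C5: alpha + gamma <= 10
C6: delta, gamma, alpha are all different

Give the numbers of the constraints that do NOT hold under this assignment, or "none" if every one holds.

C1: alpha = 2 lies in [0, 2] — holds.
C2: gamma = 5, alpha = 2; 5 > 2 — holds.
C3: alpha - delta = 2 - 4 = -2 — holds.
C4: gamma - delta = 5 - 4 = 1 — holds.
C5: alpha + gamma = 2 + 5 = 7; 7 ≤ 10 — holds.
C6: values 4, 5, 2 are pairwise distinct — holds.

The assignment satisfies every constraint.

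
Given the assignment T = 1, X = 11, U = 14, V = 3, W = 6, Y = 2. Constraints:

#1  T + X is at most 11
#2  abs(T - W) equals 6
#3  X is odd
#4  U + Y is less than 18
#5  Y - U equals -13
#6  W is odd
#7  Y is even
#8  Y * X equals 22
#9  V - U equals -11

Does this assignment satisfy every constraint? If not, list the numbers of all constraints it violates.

#1 T + X = 1 + 11 = 12; 12 > 11, bound 11 not met  FAIL
#2 abs(1 - 6) = 5, not 6  FAIL
#3 X = 11 is odd  OK
#4 U + Y = 14 + 2 = 16; 16 < 18  OK
#5 Y - U = 2 - 14 = -12, not -13  FAIL
#6 W = 6 is even  FAIL
#7 Y = 2 is even  OK
#8 Y * X = 2 * 11 = 22  OK
#9 V - U = 3 - 14 = -11  OK

Constraints 1, 2, 5, and 6 do not hold.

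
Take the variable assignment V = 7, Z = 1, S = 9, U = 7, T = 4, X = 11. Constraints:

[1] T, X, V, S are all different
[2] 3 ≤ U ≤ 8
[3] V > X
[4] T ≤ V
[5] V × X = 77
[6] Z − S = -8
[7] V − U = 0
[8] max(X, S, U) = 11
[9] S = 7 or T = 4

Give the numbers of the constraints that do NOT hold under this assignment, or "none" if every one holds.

No — constraint 3 is not satisfied.

[1] values 4, 11, 7, 9 are pairwise distinct — OK.
[2] U = 7 lies in [3, 8] — OK.
[3] V = 7, X = 11; 7 ≤ 11 (want >) — violated.
[4] T = 4, V = 7; 4 ≤ 7 — OK.
[5] V × X = 7 × 11 = 77 — OK.
[6] Z − S = 1 − 9 = -8 — OK.
[7] V − U = 7 − 7 = 0 — OK.
[8] max(11, 9, 7) = 11 — OK.
[9] S = 9 ≠ 7, but T = 4 = 4 (second disjunct) — OK.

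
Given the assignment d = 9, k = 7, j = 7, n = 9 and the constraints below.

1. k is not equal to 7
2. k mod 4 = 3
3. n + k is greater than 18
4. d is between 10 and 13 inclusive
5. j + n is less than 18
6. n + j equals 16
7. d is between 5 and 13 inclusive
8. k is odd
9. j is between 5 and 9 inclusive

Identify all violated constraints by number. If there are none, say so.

Violated: 1, 3, and 4.

1. k = 7, but 7 is required to differ — violated.
2. 7 mod 4 = 3 — satisfied.
3. n + k = 9 + 7 = 16; 16 ≤ 18, bound 18 not met — violated.
4. d = 9 is outside [10, 13] — violated.
5. j + n = 7 + 9 = 16; 16 < 18 — satisfied.
6. n + j = 9 + 7 = 16 — satisfied.
7. d = 9 lies in [5, 13] — satisfied.
8. k = 7 is odd — satisfied.
9. j = 7 lies in [5, 9] — satisfied.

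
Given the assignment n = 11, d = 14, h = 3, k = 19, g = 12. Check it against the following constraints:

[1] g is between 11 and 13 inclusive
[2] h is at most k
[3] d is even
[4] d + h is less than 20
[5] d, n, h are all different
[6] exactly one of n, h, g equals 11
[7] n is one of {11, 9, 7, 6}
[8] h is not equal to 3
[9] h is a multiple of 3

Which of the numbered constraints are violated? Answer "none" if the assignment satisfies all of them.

Constraint 8 is violated.

[1] g = 12 lies in [11, 13]  OK
[2] h = 3, k = 19; 3 ≤ 19  OK
[3] d = 14 is even  OK
[4] d + h = 14 + 3 = 17; 17 < 20  OK
[5] values 14, 11, 3 are pairwise distinct  OK
[6] n=11, h=3, g=12; 1 of them equals 11  OK
[7] n = 11 is in {11, 9, 7, 6}  OK
[8] h = 3, but 3 is required to differ  FAIL
[9] 3 / 3 = 1, so 3 divides 3  OK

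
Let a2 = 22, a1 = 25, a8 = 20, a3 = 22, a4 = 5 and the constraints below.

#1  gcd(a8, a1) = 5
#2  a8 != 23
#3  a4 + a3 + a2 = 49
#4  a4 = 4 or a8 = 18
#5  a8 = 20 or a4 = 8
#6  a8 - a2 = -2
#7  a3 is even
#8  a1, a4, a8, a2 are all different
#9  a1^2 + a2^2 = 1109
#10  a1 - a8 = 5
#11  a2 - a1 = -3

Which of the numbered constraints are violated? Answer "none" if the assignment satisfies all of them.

#1 gcd(20, 25) = 5  true
#2 a8 = 20, and 20 ≠ 23  true
#3 a4 + a3 + a2 = 5 + 22 + 22 = 49  true
#4 a4 = 5 ≠ 4 and a8 = 20 ≠ 18; both disjuncts false  false
#5 a8 = 20 = 20 (first disjunct)  true
#6 a8 - a2 = 20 - 22 = -2  true
#7 a3 = 22 is even  true
#8 values 25, 5, 20, 22 are pairwise distinct  true
#9 a1^2 + a2^2 = 25^2 + 22^2 = 625 + 484 = 1109  true
#10 a1 - a8 = 25 - 20 = 5  true
#11 a2 - a1 = 22 - 25 = -3  true

Constraint 4 is violated.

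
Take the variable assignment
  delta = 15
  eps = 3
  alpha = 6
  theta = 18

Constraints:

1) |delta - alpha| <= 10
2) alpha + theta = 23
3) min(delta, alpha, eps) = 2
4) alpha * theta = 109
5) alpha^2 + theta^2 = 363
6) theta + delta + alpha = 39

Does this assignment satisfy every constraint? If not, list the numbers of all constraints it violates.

No — constraints 2, 3, 4, 5 are not satisfied.

1) |15 - 6| = 9; 9 ≤ 10  holds
2) alpha + theta = 6 + 18 = 24, not 23  fails
3) min(15, 6, 3) = 3, not 2  fails
4) alpha * theta = 6 * 18 = 108, not 109  fails
5) alpha^2 + theta^2 = 6^2 + 18^2 = 36 + 324 = 360, not 363  fails
6) theta + delta + alpha = 18 + 15 + 6 = 39  holds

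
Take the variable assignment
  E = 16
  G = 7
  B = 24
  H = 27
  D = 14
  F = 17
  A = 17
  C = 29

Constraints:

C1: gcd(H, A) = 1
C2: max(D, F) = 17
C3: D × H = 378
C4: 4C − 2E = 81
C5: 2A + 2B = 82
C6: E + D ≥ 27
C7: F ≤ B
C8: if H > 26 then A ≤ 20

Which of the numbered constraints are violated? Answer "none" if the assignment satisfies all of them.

Violated: 4.

C1: gcd(27, 17) = 1  true
C2: max(14, 17) = 17  true
C3: D × H = 14 × 27 = 378  true
C4: 4C − 2E = 4(29) − 2(16) = 84, not 81  false
C5: 2A + 2B = 2(17) + 2(24) = 82  true
C6: E + D = 16 + 14 = 30; 30 ≥ 27  true
C7: F = 17, B = 24; 17 ≤ 24  true
C8: H = 27 > 26, so we need A ≤ 20; A = 17 ≤ 20  true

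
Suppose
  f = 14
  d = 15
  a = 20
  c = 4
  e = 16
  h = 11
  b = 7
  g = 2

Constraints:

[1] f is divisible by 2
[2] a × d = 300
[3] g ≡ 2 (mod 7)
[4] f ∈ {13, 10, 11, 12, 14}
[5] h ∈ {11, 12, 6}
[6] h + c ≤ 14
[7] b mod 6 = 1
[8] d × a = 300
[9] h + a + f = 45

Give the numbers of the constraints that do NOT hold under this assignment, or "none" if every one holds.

[1] 14 / 2 = 7, so 2 divides 14  ✔
[2] a × d = 20 × 15 = 300  ✔
[3] 2 mod 7 = 2  ✔
[4] f = 14 is in {13, 10, 11, 12, 14}  ✔
[5] h = 11 is in {11, 12, 6}  ✔
[6] h + c = 11 + 4 = 15; 15 > 14, bound 14 not met  ✘
[7] 7 mod 6 = 1  ✔
[8] d × a = 15 × 20 = 300  ✔
[9] h + a + f = 11 + 20 + 14 = 45  ✔

Constraint 6 is violated.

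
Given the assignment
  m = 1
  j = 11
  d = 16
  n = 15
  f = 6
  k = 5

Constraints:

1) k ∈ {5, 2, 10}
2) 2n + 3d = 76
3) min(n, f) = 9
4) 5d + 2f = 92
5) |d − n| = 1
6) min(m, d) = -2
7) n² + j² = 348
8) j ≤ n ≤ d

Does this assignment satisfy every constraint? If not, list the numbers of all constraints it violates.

1) k = 5 is in {5, 2, 10}  OK
2) 2n + 3d = 2(15) + 3(16) = 78, not 76  FAIL
3) min(15, 6) = 6, not 9  FAIL
4) 5d + 2f = 5(16) + 2(6) = 92  OK
5) |16 − 15| = 1  OK
6) min(1, 16) = 1, not -2  FAIL
7) n² + j² = 15² + 11² = 225 + 121 = 346, not 348  FAIL
8) values 11 ≤ 15 ≤ 16  OK

Constraints 2, 3, 6, and 7 are violated.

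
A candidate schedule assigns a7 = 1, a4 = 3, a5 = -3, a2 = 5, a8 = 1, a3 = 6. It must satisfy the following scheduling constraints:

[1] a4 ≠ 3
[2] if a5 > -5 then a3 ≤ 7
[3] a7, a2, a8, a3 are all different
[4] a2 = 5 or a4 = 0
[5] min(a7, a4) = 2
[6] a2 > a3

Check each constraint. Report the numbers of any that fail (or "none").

[1] a4 = 3, but 3 is required to differ — violated.
[2] a5 = -3 > -5, so we need a3 ≤ 7; a3 = 6 ≤ 7 — satisfied.
[3] a7 = a8 = 1, not all different — violated.
[4] a2 = 5 = 5 (first disjunct) — satisfied.
[5] min(1, 3) = 1, not 2 — violated.
[6] a2 = 5, a3 = 6; 5 ≤ 6 (want >) — violated.

Violated: 1, 3, 5, 6.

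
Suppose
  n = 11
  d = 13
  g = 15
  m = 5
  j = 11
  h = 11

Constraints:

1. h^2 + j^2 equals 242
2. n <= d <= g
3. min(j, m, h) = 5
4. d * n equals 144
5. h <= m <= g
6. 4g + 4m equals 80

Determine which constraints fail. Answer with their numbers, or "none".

Constraints 4 and 5 do not hold.

1. h^2 + j^2 = 11^2 + 11^2 = 121 + 121 = 242  ✔
2. values 11 <= 13 <= 15  ✔
3. min(11, 5, 11) = 5  ✔
4. d * n = 13 * 11 = 143, not 144  ✘
5. values 11, 5, 15; h = 11 is not <= m = 5  ✘
6. 4g + 4m = 4(15) + 4(5) = 80  ✔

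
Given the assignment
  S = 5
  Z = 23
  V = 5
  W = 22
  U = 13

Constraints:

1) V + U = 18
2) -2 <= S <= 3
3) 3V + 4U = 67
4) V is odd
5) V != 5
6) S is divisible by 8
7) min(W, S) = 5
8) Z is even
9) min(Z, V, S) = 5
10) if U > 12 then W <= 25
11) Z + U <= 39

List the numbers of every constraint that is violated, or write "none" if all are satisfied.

Violated: 2, 5, 6, and 8.

1) V + U = 5 + 13 = 18  true
2) S = 5 is outside [-2, 3]  false
3) 3V + 4U = 3(5) + 4(13) = 67  true
4) V = 5 is odd  true
5) V = 5, but 5 is required to differ  false
6) 5 = 8*0 + 5, so 8 does not divide 5  false
7) min(22, 5) = 5  true
8) Z = 23 is odd  false
9) min(23, 5, 5) = 5  true
10) U = 13 > 12, so we need W ≤ 25; W = 22 ≤ 25  true
11) Z + U = 23 + 13 = 36; 36 ≤ 39  true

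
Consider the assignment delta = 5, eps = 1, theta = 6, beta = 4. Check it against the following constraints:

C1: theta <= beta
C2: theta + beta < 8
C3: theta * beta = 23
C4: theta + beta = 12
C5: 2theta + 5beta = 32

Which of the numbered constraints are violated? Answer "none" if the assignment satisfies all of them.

No — constraints 1, 2, 3, and 4 are not satisfied.

C1: theta = 6, beta = 4; 6 > 4 (want ≤)  false
C2: theta + beta = 6 + 4 = 10; 10 ≥ 8, bound 8 not met  false
C3: theta * beta = 6 * 4 = 24, not 23  false
C4: theta + beta = 6 + 4 = 10, not 12  false
C5: 2theta + 5beta = 2(6) + 5(4) = 32  true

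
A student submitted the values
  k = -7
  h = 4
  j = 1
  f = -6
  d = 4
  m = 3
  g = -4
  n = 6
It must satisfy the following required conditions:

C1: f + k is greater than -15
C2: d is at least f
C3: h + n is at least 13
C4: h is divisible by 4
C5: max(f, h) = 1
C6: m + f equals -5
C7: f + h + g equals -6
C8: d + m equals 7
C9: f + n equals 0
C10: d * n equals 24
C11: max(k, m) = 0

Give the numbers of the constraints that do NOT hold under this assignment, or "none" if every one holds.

Constraints 3, 5, 6, 11 do not hold.

C1: f + k = -6 + (-7) = -13; -13 > -15  ✓
C2: d = 4, f = -6; 4 ≥ -6  ✓
C3: h + n = 4 + 6 = 10; 10 < 13, bound 13 not met  ✗
C4: 4 / 4 = 1, so 4 divides 4  ✓
C5: max(-6, 4) = 4, not 1  ✗
C6: m + f = 3 + (-6) = -3, not -5  ✗
C7: f + h + g = -6 + 4 + (-4) = -6  ✓
C8: d + m = 4 + 3 = 7  ✓
C9: f + n = -6 + 6 = 0  ✓
C10: d * n = 4 * 6 = 24  ✓
C11: max(-7, 3) = 3, not 0  ✗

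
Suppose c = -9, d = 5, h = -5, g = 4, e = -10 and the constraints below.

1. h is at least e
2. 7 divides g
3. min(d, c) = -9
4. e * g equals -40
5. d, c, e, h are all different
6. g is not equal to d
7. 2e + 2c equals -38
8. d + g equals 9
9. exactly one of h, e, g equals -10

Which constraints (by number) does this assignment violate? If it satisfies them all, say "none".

1. h = -5, e = -10; -5 ≥ -10 — satisfied.
2. 4 = 7*0 + 4, so 7 does not divide 4 — violated.
3. min(5, -9) = -9 — satisfied.
4. e * g = -10 * 4 = -40 — satisfied.
5. values 5, -9, -10, -5 are pairwise distinct — satisfied.
6. g = 4, d = 5; distinct — satisfied.
7. 2e + 2c = 2(-10) + 2(-9) = -38 — satisfied.
8. d + g = 5 + 4 = 9 — satisfied.
9. h=-5, e=-10, g=4; 1 of them equals -10 — satisfied.

Constraint 2 does not hold.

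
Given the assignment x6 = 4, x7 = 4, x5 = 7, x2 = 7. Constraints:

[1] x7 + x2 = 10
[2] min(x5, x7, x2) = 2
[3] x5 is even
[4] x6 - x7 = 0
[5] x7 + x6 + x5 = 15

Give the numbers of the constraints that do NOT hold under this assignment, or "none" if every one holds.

Constraints 1, 2, and 3 do not hold.

[1] x7 + x2 = 4 + 7 = 11, not 10 — does not hold.
[2] min(7, 4, 7) = 4, not 2 — does not hold.
[3] x5 = 7 is odd — does not hold.
[4] x6 - x7 = 4 - 4 = 0 — holds.
[5] x7 + x6 + x5 = 4 + 4 + 7 = 15 — holds.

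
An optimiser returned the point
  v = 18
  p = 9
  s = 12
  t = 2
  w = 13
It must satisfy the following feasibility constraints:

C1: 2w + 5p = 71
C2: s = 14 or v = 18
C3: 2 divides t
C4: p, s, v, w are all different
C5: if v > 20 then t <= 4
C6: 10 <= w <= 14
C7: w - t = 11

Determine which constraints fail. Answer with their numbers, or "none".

All constraints are satisfied.

C1: 2w + 5p = 2(13) + 5(9) = 71  OK
C2: s = 12 ≠ 14, but v = 18 = 18 (second disjunct)  OK
C3: 2 / 2 = 1, so 2 divides 2  OK
C4: values 9, 12, 18, 13 are pairwise distinct  OK
C5: v = 18, not > 20; antecedent false, conditional vacuously true  OK
C6: w = 13 lies in [10, 14]  OK
C7: w - t = 13 - 2 = 11  OK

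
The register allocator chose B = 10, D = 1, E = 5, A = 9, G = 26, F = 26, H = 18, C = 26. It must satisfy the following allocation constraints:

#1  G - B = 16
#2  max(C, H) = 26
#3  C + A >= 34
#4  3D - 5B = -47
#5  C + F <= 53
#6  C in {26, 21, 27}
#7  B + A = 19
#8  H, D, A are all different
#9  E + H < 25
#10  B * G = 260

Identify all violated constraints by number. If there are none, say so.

#1 G - B = 26 - 10 = 16 — holds.
#2 max(26, 18) = 26 — holds.
#3 C + A = 26 + 9 = 35; 35 ≥ 34 — holds.
#4 3D - 5B = 3(1) - 5(10) = -47 — holds.
#5 C + F = 26 + 26 = 52; 52 ≤ 53 — holds.
#6 C = 26 is in {26, 21, 27} — holds.
#7 B + A = 10 + 9 = 19 — holds.
#8 values 18, 1, 9 are pairwise distinct — holds.
#9 E + H = 5 + 18 = 23; 23 < 25 — holds.
#10 B * G = 10 * 26 = 260 — holds.

All constraints are satisfied.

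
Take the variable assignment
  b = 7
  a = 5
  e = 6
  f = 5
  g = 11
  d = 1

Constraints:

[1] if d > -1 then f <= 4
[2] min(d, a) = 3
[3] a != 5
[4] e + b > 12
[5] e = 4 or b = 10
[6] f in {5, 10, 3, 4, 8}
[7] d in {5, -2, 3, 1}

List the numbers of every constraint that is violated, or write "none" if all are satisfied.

No — constraints 1, 2, 3, 5 are not satisfied.

[1] d = 1 > -1, so we need f ≤ 4; but f = 5 > 4  fails
[2] min(1, 5) = 1, not 3  fails
[3] a = 5, but 5 is required to differ  fails
[4] e + b = 6 + 7 = 13; 13 > 12  holds
[5] e = 6 ≠ 4 and b = 7 ≠ 10; both disjuncts false  fails
[6] f = 5 is in {5, 10, 3, 4, 8}  holds
[7] d = 1 is in {5, -2, 3, 1}  holds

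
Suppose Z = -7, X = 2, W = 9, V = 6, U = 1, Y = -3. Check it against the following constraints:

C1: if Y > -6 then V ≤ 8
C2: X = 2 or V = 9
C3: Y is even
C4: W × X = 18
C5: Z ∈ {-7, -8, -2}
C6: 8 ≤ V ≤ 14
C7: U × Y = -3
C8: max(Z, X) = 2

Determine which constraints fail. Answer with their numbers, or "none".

C1: Y = -3 > -6, so we need V ≤ 8; V = 6 ≤ 8 — holds.
C2: X = 2 = 2 (first disjunct) — holds.
C3: Y = -3 is odd — fails.
C4: W × X = 9 × 2 = 18 — holds.
C5: Z = -7 is in {-7, -8, -2} — holds.
C6: V = 6 is outside [8, 14] — fails.
C7: U × Y = 1 × (-3) = -3 — holds.
C8: max(-7, 2) = 2 — holds.

Violated: 3 and 6.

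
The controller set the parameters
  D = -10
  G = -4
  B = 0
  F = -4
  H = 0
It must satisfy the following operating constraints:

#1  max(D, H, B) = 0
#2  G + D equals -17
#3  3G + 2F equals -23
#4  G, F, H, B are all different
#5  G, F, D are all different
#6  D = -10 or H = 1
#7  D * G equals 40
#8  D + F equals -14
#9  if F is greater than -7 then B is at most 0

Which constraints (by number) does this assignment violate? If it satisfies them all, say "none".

Constraints 2, 3, 4, 5 are violated.

#1 max(-10, 0, 0) = 0 — holds.
#2 G + D = -4 + (-10) = -14, not -17 — fails.
#3 3G + 2F = 3(-4) + 2(-4) = -20, not -23 — fails.
#4 G = F = -4, not all different — fails.
#5 G = F = -4, not all different — fails.
#6 D = -10 = -10 (first disjunct) — holds.
#7 D * G = -10 * (-4) = 40 — holds.
#8 D + F = -10 + (-4) = -14 — holds.
#9 F = -4 > -7, so we need B ≤ 0; B = 0 ≤ 0 — holds.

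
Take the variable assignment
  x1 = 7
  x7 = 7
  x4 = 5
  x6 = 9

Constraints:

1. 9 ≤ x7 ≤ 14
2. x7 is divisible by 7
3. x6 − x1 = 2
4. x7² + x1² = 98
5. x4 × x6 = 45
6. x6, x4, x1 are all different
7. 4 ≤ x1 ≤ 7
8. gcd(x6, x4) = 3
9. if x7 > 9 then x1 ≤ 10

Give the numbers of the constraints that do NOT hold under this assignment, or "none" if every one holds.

1. x7 = 7 is outside [9, 14] — violated.
2. 7 / 7 = 1, so 7 divides 7 — OK.
3. x6 − x1 = 9 − 7 = 2 — OK.
4. x7² + x1² = 7² + 7² = 49 + 49 = 98 — OK.
5. x4 × x6 = 5 × 9 = 45 — OK.
6. values 9, 5, 7 are pairwise distinct — OK.
7. x1 = 7 lies in [4, 7] — OK.
8. gcd(9, 5) = 1, not 3 — violated.
9. x7 = 7, not > 9; antecedent false, conditional vacuously true — OK.

Violated: 1, 8.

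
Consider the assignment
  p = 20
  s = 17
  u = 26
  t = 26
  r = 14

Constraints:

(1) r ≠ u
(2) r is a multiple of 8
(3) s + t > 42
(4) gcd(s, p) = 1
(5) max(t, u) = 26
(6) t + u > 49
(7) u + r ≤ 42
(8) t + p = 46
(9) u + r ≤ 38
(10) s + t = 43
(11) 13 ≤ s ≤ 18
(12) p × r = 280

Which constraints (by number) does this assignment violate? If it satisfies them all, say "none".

No — constraints 2 and 9 are not satisfied.

(1) r = 14, u = 26; distinct  ✓
(2) 14 = 8×1 + 6, so 8 does not divide 14  ✗
(3) s + t = 17 + 26 = 43; 43 > 42  ✓
(4) gcd(17, 20) = 1  ✓
(5) max(26, 26) = 26  ✓
(6) t + u = 26 + 26 = 52; 52 > 49  ✓
(7) u + r = 26 + 14 = 40; 40 ≤ 42  ✓
(8) t + p = 26 + 20 = 46  ✓
(9) u + r = 26 + 14 = 40; 40 > 38, bound 38 not met  ✗
(10) s + t = 17 + 26 = 43  ✓
(11) s = 17 lies in [13, 18]  ✓
(12) p × r = 20 × 14 = 280  ✓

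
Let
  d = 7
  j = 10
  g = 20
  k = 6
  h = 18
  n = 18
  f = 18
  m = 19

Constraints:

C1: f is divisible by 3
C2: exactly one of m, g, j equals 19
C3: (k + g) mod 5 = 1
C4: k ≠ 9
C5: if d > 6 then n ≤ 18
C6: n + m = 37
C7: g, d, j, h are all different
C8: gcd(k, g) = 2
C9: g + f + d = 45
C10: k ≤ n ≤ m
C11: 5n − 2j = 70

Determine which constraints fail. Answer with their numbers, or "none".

None — every constraint holds.

C1: 18 / 3 = 6, so 3 divides 18 — satisfied.
C2: m=19, g=20, j=10; 1 of them equals 19 — satisfied.
C3: k + g = 26; 26 mod 5 = 1 — satisfied.
C4: k = 6, and 6 ≠ 9 — satisfied.
C5: d = 7 > 6, so we need n ≤ 18; n = 18 ≤ 18 — satisfied.
C6: n + m = 18 + 19 = 37 — satisfied.
C7: values 20, 7, 10, 18 are pairwise distinct — satisfied.
C8: gcd(6, 20) = 2 — satisfied.
C9: g + f + d = 20 + 18 + 7 = 45 — satisfied.
C10: values 6 ≤ 18 ≤ 19 — satisfied.
C11: 5n − 2j = 5(18) − 2(10) = 70 — satisfied.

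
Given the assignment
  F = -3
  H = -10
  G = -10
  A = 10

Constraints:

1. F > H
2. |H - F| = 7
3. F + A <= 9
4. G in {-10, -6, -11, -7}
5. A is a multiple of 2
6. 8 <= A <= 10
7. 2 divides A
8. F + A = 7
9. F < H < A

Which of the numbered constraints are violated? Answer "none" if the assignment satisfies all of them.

The assignment fails constraint 9.

1. F = -3, H = -10; -3 > -10  true
2. |-10 - (-3)| = 7  true
3. F + A = -3 + 10 = 7; 7 ≤ 9  true
4. G = -10 is in {-10, -6, -11, -7}  true
5. 10 / 2 = 5, so 2 divides 10  true
6. A = 10 lies in [8, 10]  true
7. 10 / 2 = 5, so 2 divides 10  true
8. F + A = -3 + 10 = 7  true
9. values -3, -10, 10; F = -3 is not < H = -10  false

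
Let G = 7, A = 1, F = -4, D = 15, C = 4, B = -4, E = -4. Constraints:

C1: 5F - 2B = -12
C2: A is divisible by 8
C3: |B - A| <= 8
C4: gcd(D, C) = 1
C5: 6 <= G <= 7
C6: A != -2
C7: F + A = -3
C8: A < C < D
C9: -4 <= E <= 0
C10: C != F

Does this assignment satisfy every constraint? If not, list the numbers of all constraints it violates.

Constraint 2 is violated.

C1: 5F - 2B = 5(-4) - 2(-4) = -12  holds
C2: 1 = 8*0 + 1, so 8 does not divide 1  fails
C3: |-4 - 1| = 5; 5 ≤ 8  holds
C4: gcd(15, 4) = 1  holds
C5: G = 7 lies in [6, 7]  holds
C6: A = 1, and 1 ≠ -2  holds
C7: F + A = -4 + 1 = -3  holds
C8: values 1 < 4 < 15  holds
C9: E = -4 lies in [-4, 0]  holds
C10: C = 4, F = -4; distinct  holds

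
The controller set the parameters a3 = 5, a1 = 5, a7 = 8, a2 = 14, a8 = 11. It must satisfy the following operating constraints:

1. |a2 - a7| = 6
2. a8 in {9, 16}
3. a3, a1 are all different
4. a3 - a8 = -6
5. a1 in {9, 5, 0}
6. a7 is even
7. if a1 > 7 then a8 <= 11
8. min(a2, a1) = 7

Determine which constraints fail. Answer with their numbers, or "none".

1. |14 - 8| = 6 — satisfied.
2. a8 = 11 is not in {9, 16} — violated.
3. a3 = a1 = 5, not all different — violated.
4. a3 - a8 = 5 - 11 = -6 — satisfied.
5. a1 = 5 is in {9, 5, 0} — satisfied.
6. a7 = 8 is even — satisfied.
7. a1 = 5, not > 7; antecedent false, conditional vacuously true — satisfied.
8. min(14, 5) = 5, not 7 — violated.

No — constraints 2, 3, and 8 are not satisfied.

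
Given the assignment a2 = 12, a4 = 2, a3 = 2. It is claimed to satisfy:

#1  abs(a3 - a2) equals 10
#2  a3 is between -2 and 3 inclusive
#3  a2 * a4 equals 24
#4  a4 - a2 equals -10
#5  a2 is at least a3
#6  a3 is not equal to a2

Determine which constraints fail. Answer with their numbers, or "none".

The assignment satisfies every constraint.

#1 abs(2 - 12) = 10  ✓
#2 a3 = 2 lies in [-2, 3]  ✓
#3 a2 * a4 = 12 * 2 = 24  ✓
#4 a4 - a2 = 2 - 12 = -10  ✓
#5 a2 = 12, a3 = 2; 12 ≥ 2  ✓
#6 a3 = 2, a2 = 12; distinct  ✓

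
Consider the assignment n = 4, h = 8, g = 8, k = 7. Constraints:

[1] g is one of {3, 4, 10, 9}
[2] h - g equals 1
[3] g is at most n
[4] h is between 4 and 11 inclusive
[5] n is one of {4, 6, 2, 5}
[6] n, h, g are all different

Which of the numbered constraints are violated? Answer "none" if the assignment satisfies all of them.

[1] g = 8 is not in {3, 4, 10, 9}  no
[2] h - g = 8 - 8 = 0, not 1  no
[3] g = 8, n = 4; 8 > 4 (want ≤)  no
[4] h = 8 lies in [4, 11]  yes
[5] n = 4 is in {4, 6, 2, 5}  yes
[6] h = g = 8, not all different  no

Constraints 1, 2, 3, 6 are violated.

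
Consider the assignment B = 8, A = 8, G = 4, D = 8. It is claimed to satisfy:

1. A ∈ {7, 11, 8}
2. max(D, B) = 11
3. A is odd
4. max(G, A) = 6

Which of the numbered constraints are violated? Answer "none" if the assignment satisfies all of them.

No — constraints 2, 3, and 4 are not satisfied.

1. A = 8 is in {7, 11, 8}  OK
2. max(8, 8) = 8, not 11  FAIL
3. A = 8 is even  FAIL
4. max(4, 8) = 8, not 6  FAIL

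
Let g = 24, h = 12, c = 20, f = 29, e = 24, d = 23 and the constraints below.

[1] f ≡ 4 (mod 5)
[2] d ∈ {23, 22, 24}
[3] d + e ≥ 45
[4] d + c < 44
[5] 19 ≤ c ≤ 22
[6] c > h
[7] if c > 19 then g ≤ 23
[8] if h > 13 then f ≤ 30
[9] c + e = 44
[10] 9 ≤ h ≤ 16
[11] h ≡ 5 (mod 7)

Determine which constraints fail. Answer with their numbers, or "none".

[1] 29 mod 5 = 4  yes
[2] d = 23 is in {23, 22, 24}  yes
[3] d + e = 23 + 24 = 47; 47 ≥ 45  yes
[4] d + c = 23 + 20 = 43; 43 < 44  yes
[5] c = 20 lies in [19, 22]  yes
[6] c = 20, h = 12; 20 > 12  yes
[7] c = 20 > 19, so we need g ≤ 23; but g = 24 > 23  no
[8] h = 12, not > 13; antecedent false, conditional vacuously true  yes
[9] c + e = 20 + 24 = 44  yes
[10] h = 12 lies in [9, 16]  yes
[11] 12 mod 7 = 5  yes

No — constraint 7 is not satisfied.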